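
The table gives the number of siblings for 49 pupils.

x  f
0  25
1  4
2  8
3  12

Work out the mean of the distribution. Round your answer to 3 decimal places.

Values: 0, 1, 2, 3
Σfx = 25×0 + 4×1 + 8×2 + 12×3 = 56
n = Σf = 49
Mean = 56 / 49 = 1.1429

1.143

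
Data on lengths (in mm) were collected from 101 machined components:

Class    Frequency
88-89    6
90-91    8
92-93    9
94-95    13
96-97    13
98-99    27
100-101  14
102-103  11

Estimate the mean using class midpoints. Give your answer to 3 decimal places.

Midpoints: 88.5, 90.5, 92.5, 94.5, 96.5, 98.5, 100.5, 102.5
Σfm = 6×88.5 + 8×90.5 + 9×92.5 + 13×94.5 + 13×96.5 + 27×98.5 + 14×100.5 + 11×102.5 = 9764.5
n = Σf = 101
Mean = 9764.5 / 101 = 96.6782

96.678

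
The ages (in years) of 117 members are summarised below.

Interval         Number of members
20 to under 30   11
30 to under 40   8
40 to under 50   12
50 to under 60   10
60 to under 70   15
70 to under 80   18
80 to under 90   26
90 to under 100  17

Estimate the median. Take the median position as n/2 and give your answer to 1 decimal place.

71.4

Cumulative frequencies: 11, 19, 31, 41, 56, 74, 100, 117
n = 117; position = n/2 = 58.5.
This falls in the class 70 to under 80: L = 70, F = 56, f = 18, h = 10.
Median ≈ 70 + ((58.5 − 56) / 18) × 10 = 71.3889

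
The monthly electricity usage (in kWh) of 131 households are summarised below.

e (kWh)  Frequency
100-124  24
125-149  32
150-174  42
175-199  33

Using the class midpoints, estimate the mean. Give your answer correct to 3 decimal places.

Midpoints: 112, 137, 162, 187
Σfm = 24×112 + 32×137 + 42×162 + 33×187 = 20047
n = Σf = 131
Mean = 20047 / 131 = 153.0305

153.031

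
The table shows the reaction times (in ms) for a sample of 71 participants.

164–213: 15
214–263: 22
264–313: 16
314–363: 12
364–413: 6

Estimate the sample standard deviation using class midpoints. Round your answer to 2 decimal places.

Midpoints: 188.5, 238.5, 288.5, 338.5, 388.5
n = 71, Σfm = 19083.5, mean = 268.7817
Σfm² = 5396689.75
Σf(m − x̄)² = Σfm² − (Σfm)²/n = 5396689.75 − 19083.5²/71 = 267394.3662
Sample variance = 267394.3662 / 70 = 3819.9195
Standard deviation = √3819.9195 = 61.8055

61.81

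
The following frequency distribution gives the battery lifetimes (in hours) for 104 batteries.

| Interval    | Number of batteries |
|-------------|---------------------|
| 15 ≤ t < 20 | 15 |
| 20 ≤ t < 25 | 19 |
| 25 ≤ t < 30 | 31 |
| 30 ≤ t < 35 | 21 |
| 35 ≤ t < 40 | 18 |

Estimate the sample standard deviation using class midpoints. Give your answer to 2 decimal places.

Midpoints: 17.5, 22.5, 27.5, 32.5, 37.5
n = 104, Σfm = 2900, mean = 27.8846
Σfm² = 85150
Σf(m − x̄)² = Σfm² − (Σfm)²/n = 85150 − 2900²/104 = 4284.6154
Sample variance = 4284.6154 / 103 = 41.5982
Standard deviation = √41.5982 = 6.4497

6.45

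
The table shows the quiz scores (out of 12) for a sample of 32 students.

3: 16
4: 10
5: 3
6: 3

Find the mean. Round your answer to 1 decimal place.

Values: 3, 4, 5, 6
Σfx = 16×3 + 10×4 + 3×5 + 3×6 = 121
n = Σf = 32
Mean = 121 / 32 = 3.7812

3.8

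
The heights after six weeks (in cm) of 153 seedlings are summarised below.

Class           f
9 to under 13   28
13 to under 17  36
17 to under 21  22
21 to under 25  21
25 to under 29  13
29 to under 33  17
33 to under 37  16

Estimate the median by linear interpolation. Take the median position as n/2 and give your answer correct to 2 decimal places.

Cumulative frequencies: 28, 64, 86, 107, 120, 137, 153
n = 153; position = n/2 = 76.5.
This falls in the class 17 to under 21: L = 17, F = 64, f = 22, h = 4.
Median ≈ 17 + ((76.5 − 64) / 22) × 4 = 19.2727

19.27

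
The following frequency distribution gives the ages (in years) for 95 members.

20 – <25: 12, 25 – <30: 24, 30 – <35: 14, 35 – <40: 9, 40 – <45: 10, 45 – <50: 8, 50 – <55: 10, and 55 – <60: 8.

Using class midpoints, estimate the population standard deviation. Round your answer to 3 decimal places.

11.203

Midpoints: 22.5, 27.5, 32.5, 37.5, 42.5, 47.5, 52.5, 57.5
n = 95, Σfm = 3512.5, mean = 36.9737
Σfm² = 141793.75
Σf(m − x̄)² = Σfm² − (Σfm)²/n = 141793.75 − 3512.5²/95 = 11923.6842
Population variance = 11923.6842 / 95 = 125.5125
Standard deviation = √125.5125 = 11.2032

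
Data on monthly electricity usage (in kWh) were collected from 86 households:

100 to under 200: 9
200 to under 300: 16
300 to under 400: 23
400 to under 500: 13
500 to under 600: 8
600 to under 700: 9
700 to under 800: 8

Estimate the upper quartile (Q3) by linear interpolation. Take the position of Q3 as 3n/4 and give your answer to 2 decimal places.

543.75

Cumulative frequencies: 9, 25, 48, 61, 69, 78, 86
n = 86; position = 3n/4 = 64.5.
This falls in the class 500 to under 600: L = 500, F = 61, f = 8, h = 100.
Upper quartile ≈ 500 + ((64.5 − 61) / 8) × 100 = 543.7500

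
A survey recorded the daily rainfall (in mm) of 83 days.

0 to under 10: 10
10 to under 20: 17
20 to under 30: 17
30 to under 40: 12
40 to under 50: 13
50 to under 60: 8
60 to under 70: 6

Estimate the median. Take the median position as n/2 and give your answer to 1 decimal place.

Cumulative frequencies: 10, 27, 44, 56, 69, 77, 83
n = 83; position = n/2 = 41.5.
This falls in the class 20 to under 30: L = 20, F = 27, f = 17, h = 10.
Median ≈ 20 + ((41.5 − 27) / 17) × 10 = 28.5294

28.5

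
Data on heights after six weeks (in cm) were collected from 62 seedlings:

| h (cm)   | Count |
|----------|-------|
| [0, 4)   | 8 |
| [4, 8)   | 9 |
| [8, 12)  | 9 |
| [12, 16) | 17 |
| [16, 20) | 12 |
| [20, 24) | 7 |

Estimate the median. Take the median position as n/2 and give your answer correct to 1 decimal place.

Cumulative frequencies: 8, 17, 26, 43, 55, 62
n = 62; position = n/2 = 31.
This falls in the class [12, 16): L = 12, F = 26, f = 17, h = 4.
Median ≈ 12 + ((31 − 26) / 17) × 4 = 13.1765

13.2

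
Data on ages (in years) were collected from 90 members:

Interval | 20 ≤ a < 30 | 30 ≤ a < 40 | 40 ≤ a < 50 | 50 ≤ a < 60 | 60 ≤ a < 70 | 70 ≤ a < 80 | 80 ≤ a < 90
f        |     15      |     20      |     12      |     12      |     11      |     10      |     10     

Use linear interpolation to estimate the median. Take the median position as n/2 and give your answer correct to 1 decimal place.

48.3

Cumulative frequencies: 15, 35, 47, 59, 70, 80, 90
n = 90; position = n/2 = 45.
This falls in the class 40 ≤ a < 50: L = 40, F = 35, f = 12, h = 10.
Median ≈ 40 + ((45 − 35) / 12) × 10 = 48.3333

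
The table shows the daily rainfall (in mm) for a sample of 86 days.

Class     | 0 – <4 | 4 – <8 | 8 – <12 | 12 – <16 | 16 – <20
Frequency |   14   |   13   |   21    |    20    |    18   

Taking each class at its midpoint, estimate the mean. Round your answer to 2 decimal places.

10.70

Midpoints: 2, 6, 10, 14, 18
Σfm = 14×2 + 13×6 + 21×10 + 20×14 + 18×18 = 920
n = Σf = 86
Mean = 920 / 86 = 10.6977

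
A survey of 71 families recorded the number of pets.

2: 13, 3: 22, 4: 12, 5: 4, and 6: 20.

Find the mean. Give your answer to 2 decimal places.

3.94

Values: 2, 3, 4, 5, 6
Σfx = 13×2 + 22×3 + 12×4 + 4×5 + 20×6 = 280
n = Σf = 71
Mean = 280 / 71 = 3.9437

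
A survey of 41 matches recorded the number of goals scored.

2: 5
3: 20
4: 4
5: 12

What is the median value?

Cumulative frequencies: 5, 25, 29, 41
n = 41, so the median is the value in position (n+1)/2 = 21.
Position 21 falls at value 3.

3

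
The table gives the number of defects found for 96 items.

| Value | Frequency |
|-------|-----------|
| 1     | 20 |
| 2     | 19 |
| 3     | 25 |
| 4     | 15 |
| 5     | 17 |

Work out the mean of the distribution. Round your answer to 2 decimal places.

2.90

Values: 1, 2, 3, 4, 5
Σfx = 20×1 + 19×2 + 25×3 + 15×4 + 17×5 = 278
n = Σf = 96
Mean = 278 / 96 = 2.8958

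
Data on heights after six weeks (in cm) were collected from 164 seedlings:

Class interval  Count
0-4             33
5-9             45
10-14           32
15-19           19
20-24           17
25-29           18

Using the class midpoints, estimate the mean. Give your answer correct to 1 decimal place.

11.9

Midpoints: 2, 7, 12, 17, 22, 27
Σfm = 33×2 + 45×7 + 32×12 + 19×17 + 17×22 + 18×27 = 1948
n = Σf = 164
Mean = 1948 / 164 = 11.8780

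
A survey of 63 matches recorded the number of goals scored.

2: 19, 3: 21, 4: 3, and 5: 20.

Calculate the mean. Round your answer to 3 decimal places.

Values: 2, 3, 4, 5
Σfx = 19×2 + 21×3 + 3×4 + 20×5 = 213
n = Σf = 63
Mean = 213 / 63 = 3.3810

3.381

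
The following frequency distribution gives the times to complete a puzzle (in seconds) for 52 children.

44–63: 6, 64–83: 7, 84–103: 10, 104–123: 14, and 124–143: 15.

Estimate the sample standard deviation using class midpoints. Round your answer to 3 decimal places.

Midpoints: 53.5, 73.5, 93.5, 113.5, 133.5
n = 52, Σfm = 5362, mean = 103.1154
Σfm² = 590097
Σf(m − x̄)² = Σfm² − (Σfm)²/n = 590097 − 5362²/52 = 37192.3077
Sample variance = 37192.3077 / 51 = 729.2609
Standard deviation = √729.2609 = 27.0048

27.005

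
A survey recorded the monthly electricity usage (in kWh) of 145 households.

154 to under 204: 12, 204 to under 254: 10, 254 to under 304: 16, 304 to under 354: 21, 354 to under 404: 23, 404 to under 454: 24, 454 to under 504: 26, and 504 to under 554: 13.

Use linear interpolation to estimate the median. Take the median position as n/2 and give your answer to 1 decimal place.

Cumulative frequencies: 12, 22, 38, 59, 82, 106, 132, 145
n = 145; position = n/2 = 72.5.
This falls in the class 354 to under 404: L = 354, F = 59, f = 23, h = 50.
Median ≈ 354 + ((72.5 − 59) / 23) × 50 = 383.3478

383.3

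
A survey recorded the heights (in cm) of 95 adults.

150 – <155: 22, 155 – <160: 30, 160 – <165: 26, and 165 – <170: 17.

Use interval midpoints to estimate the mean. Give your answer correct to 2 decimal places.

159.50

Midpoints: 152.5, 157.5, 162.5, 167.5
Σfm = 22×152.5 + 30×157.5 + 26×162.5 + 17×167.5 = 15152.5
n = Σf = 95
Mean = 15152.5 / 95 = 159.5000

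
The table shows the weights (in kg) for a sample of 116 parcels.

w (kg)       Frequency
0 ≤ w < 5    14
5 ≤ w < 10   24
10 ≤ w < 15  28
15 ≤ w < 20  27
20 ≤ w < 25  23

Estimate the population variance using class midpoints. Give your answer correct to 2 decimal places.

Midpoints: 2.5, 7.5, 12.5, 17.5, 22.5
n = 116, Σfm = 1555, mean = 13.4052
Σfm² = 25725
Σf(m − x̄)² = Σfm² − (Σfm)²/n = 25725 − 1555²/116 = 4879.9569
Population variance = 4879.9569 / 116 = 42.0686

42.07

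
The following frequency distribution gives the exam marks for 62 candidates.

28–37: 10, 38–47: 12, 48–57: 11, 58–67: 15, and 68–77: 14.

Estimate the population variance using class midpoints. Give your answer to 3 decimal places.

Midpoints: 32.5, 42.5, 52.5, 62.5, 72.5
n = 62, Σfm = 3365, mean = 54.2742
Σfm² = 194737.5
Σf(m − x̄)² = Σfm² − (Σfm)²/n = 194737.5 − 3365²/62 = 12104.8387
Population variance = 12104.8387 / 62 = 195.2393

195.239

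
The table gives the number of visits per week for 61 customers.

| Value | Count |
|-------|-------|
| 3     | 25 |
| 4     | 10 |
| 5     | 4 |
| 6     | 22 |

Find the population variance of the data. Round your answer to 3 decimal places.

Values: 3, 4, 5, 6
n = 61, Σfx = 267, mean = 4.3770
Σfx² = 1277
Σf(x − x̄)² = Σfx² − (Σfx)²/n = 1277 − 267²/61 = 108.3279
Population variance = 108.3279 / 61 = 1.7759

1.776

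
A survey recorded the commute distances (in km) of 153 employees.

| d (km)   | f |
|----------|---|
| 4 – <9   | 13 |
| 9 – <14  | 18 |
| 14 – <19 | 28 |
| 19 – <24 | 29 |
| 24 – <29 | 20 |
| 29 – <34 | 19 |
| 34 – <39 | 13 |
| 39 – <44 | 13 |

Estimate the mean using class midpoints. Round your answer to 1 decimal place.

23.0

Midpoints: 6.5, 11.5, 16.5, 21.5, 26.5, 31.5, 36.5, 41.5
Σfm = 13×6.5 + 18×11.5 + 28×16.5 + 29×21.5 + 20×26.5 + 19×31.5 + 13×36.5 + 13×41.5 = 3519.5
n = Σf = 153
Mean = 3519.5 / 153 = 23.0033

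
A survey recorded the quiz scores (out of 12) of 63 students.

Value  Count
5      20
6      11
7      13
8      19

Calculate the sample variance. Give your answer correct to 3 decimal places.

Values: 5, 6, 7, 8
n = 63, Σfx = 409, mean = 6.4921
Σfx² = 2749
Σf(x − x̄)² = Σfx² − (Σfx)²/n = 2749 − 409²/63 = 93.7460
Sample variance = 93.7460 / 62 = 1.5120

1.512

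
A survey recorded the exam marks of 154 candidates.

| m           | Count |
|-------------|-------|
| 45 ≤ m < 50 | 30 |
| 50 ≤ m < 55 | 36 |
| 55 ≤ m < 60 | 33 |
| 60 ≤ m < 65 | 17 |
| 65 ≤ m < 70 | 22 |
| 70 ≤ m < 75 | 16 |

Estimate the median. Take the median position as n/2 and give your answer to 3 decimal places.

Cumulative frequencies: 30, 66, 99, 116, 138, 154
n = 154; position = n/2 = 77.
This falls in the class 55 ≤ m < 60: L = 55, F = 66, f = 33, h = 5.
Median ≈ 55 + ((77 − 66) / 33) × 5 = 56.6667

56.667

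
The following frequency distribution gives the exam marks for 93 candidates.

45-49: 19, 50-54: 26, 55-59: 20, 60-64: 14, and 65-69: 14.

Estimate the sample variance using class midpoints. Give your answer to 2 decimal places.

Midpoints: 47, 52, 57, 62, 67
n = 93, Σfm = 5191, mean = 55.8172
Σfm² = 293917
Σf(m − x̄)² = Σfm² − (Σfm)²/n = 293917 − 5191²/93 = 4169.8925
Sample variance = 4169.8925 / 92 = 45.3249

45.32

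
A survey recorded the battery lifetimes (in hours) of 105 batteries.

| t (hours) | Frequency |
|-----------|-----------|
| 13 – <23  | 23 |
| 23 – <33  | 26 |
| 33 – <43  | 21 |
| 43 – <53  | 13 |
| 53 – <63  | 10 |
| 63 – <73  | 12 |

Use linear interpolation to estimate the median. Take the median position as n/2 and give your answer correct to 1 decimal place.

34.7

Cumulative frequencies: 23, 49, 70, 83, 93, 105
n = 105; position = n/2 = 52.5.
This falls in the class 33 – <43: L = 33, F = 49, f = 21, h = 10.
Median ≈ 33 + ((52.5 − 49) / 21) × 10 = 34.6667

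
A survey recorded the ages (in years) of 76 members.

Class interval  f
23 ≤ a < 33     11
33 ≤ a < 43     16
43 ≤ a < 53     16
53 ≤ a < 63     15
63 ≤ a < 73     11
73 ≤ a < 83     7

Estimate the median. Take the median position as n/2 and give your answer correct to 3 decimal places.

49.875

Cumulative frequencies: 11, 27, 43, 58, 69, 76
n = 76; position = n/2 = 38.
This falls in the class 43 ≤ a < 53: L = 43, F = 27, f = 16, h = 10.
Median ≈ 43 + ((38 − 27) / 16) × 10 = 49.8750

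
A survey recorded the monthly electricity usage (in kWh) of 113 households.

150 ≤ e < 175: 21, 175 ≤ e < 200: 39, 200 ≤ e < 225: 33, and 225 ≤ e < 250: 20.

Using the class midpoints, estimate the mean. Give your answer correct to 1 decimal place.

Midpoints: 162.5, 187.5, 212.5, 237.5
Σfm = 21×162.5 + 39×187.5 + 33×212.5 + 20×237.5 = 22487.5
n = Σf = 113
Mean = 22487.5 / 113 = 199.0044

199.0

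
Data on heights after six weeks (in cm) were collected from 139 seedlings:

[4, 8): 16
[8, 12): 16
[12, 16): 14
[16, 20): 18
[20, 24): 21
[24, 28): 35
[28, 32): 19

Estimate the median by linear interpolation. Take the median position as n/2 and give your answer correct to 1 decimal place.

Cumulative frequencies: 16, 32, 46, 64, 85, 120, 139
n = 139; position = n/2 = 69.5.
This falls in the class [20, 24): L = 20, F = 64, f = 21, h = 4.
Median ≈ 20 + ((69.5 − 64) / 21) × 4 = 21.0476

21.0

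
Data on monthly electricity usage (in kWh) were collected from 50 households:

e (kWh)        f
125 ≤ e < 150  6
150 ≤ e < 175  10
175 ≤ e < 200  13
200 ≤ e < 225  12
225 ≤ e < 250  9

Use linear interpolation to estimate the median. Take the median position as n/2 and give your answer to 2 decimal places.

Cumulative frequencies: 6, 16, 29, 41, 50
n = 50; position = n/2 = 25.
This falls in the class 175 ≤ e < 200: L = 175, F = 16, f = 13, h = 25.
Median ≈ 175 + ((25 − 16) / 13) × 25 = 192.3077

192.31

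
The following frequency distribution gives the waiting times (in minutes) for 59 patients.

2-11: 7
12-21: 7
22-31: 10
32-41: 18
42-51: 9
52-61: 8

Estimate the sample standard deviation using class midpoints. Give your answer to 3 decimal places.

Midpoints: 6.5, 16.5, 26.5, 36.5, 46.5, 56.5
n = 59, Σfm = 1953.5, mean = 33.1102
Σfm² = 78202.75
Σf(m − x̄)² = Σfm² − (Σfm)²/n = 78202.75 − 1953.5²/59 = 13522.0339
Sample variance = 13522.0339 / 58 = 233.1385
Standard deviation = √233.1385 = 15.2689

15.269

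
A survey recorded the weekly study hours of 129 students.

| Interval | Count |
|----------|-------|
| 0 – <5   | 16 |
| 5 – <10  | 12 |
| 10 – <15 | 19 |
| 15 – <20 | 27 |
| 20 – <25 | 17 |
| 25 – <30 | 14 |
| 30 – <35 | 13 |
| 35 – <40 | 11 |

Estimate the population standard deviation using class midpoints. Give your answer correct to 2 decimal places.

10.48

Midpoints: 2.5, 7.5, 12.5, 17.5, 22.5, 27.5, 32.5, 37.5
n = 129, Σfm = 2442.5, mean = 18.9341
Σfm² = 60406.25
Σf(m − x̄)² = Σfm² − (Σfm)²/n = 60406.25 − 2442.5²/129 = 14159.6899
Population variance = 14159.6899 / 129 = 109.7650
Standard deviation = √109.7650 = 10.4769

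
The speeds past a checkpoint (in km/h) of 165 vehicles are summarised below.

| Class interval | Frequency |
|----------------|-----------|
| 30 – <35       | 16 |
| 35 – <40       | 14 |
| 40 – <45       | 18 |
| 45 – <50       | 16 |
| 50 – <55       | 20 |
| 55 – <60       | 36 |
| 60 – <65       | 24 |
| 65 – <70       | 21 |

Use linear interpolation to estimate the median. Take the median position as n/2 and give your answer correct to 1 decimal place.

54.6

Cumulative frequencies: 16, 30, 48, 64, 84, 120, 144, 165
n = 165; position = n/2 = 82.5.
This falls in the class 50 – <55: L = 50, F = 64, f = 20, h = 5.
Median ≈ 50 + ((82.5 − 64) / 20) × 5 = 54.6250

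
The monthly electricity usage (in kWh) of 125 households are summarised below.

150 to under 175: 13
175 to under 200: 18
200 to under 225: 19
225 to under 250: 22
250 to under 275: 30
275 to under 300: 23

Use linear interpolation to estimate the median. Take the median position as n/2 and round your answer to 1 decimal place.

239.2

Cumulative frequencies: 13, 31, 50, 72, 102, 125
n = 125; position = n/2 = 62.5.
This falls in the class 225 to under 250: L = 225, F = 50, f = 22, h = 25.
Median ≈ 225 + ((62.5 − 50) / 22) × 25 = 239.2045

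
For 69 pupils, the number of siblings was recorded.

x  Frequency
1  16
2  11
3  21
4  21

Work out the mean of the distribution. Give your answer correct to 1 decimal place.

2.7

Values: 1, 2, 3, 4
Σfx = 16×1 + 11×2 + 21×3 + 21×4 = 185
n = Σf = 69
Mean = 185 / 69 = 2.6812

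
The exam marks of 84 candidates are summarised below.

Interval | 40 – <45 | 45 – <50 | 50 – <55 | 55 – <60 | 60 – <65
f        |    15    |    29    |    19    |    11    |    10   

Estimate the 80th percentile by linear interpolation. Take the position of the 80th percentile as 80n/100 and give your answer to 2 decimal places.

56.91

Cumulative frequencies: 15, 44, 63, 74, 84
n = 84; position = 80n/100 = 67.2.
This falls in the class 55 – <60: L = 55, F = 63, f = 11, h = 5.
80th percentile ≈ 55 + ((67.2 − 63) / 11) × 5 = 56.9091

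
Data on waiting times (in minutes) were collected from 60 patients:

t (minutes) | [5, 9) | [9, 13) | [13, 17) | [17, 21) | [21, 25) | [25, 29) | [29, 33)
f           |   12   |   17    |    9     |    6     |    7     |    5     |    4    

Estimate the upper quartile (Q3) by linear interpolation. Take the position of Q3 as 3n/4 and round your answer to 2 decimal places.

Cumulative frequencies: 12, 29, 38, 44, 51, 56, 60
n = 60; position = 3n/4 = 45.
This falls in the class [21, 25): L = 21, F = 44, f = 7, h = 4.
Upper quartile ≈ 21 + ((45 − 44) / 7) × 4 = 21.5714

21.57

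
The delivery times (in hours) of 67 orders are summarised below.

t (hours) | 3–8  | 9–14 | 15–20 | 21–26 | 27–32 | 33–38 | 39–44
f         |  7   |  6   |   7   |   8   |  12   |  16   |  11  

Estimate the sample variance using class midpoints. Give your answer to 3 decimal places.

135.582

Midpoints: 5.5, 11.5, 17.5, 23.5, 29.5, 35.5, 41.5
n = 67, Σfm = 1796.5, mean = 26.8134
Σfm² = 57118.75
Σf(m − x̄)² = Σfm² − (Σfm)²/n = 57118.75 − 1796.5²/67 = 8948.4179
Sample variance = 8948.4179 / 66 = 135.5821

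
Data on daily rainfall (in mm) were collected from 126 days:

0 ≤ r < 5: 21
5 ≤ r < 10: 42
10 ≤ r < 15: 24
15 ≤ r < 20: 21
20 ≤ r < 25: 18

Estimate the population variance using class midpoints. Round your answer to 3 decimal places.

Midpoints: 2.5, 7.5, 12.5, 17.5, 22.5
n = 126, Σfm = 1440, mean = 11.4286
Σfm² = 21787.5
Σf(m − x̄)² = Σfm² − (Σfm)²/n = 21787.5 − 1440²/126 = 5330.3571
Population variance = 5330.3571 / 126 = 42.3044

42.304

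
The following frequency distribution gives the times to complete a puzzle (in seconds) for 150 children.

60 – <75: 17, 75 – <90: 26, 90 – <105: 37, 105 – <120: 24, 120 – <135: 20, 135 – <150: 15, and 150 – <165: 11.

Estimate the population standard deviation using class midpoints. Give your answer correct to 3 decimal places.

Midpoints: 67.5, 82.5, 97.5, 112.5, 127.5, 142.5, 157.5
n = 150, Σfm = 16020, mean = 106.8000
Σfm² = 1812487.5
Σf(m − x̄)² = Σfm² − (Σfm)²/n = 1812487.5 − 16020²/150 = 101551.5000
Population variance = 101551.5000 / 150 = 677.0100
Standard deviation = √677.0100 = 26.0194

26.019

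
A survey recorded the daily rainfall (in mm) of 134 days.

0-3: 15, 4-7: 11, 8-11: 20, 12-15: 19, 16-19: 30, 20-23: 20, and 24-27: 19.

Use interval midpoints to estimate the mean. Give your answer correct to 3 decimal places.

Midpoints: 1.5, 5.5, 9.5, 13.5, 17.5, 21.5, 25.5
Σfm = 15×1.5 + 11×5.5 + 20×9.5 + 19×13.5 + 30×17.5 + 20×21.5 + 19×25.5 = 1969
n = Σf = 134
Mean = 1969 / 134 = 14.6940

14.694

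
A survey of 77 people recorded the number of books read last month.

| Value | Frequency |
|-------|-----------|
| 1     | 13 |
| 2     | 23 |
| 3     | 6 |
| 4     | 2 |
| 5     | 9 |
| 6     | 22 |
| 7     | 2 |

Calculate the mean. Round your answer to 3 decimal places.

Values: 1, 2, 3, 4, 5, 6, 7
Σfx = 13×1 + 23×2 + 6×3 + 2×4 + 9×5 + 22×6 + 2×7 = 276
n = Σf = 77
Mean = 276 / 77 = 3.5844

3.584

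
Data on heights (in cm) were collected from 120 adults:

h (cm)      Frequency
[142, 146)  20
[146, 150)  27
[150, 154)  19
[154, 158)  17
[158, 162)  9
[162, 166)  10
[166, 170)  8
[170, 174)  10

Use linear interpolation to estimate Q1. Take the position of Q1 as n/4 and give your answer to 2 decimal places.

147.48

Cumulative frequencies: 20, 47, 66, 83, 92, 102, 110, 120
n = 120; position = n/4 = 30.
This falls in the class [146, 150): L = 146, F = 20, f = 27, h = 4.
Lower quartile ≈ 146 + ((30 − 20) / 27) × 4 = 147.4815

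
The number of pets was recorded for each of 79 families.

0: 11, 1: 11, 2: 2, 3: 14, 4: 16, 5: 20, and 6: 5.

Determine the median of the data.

Cumulative frequencies: 11, 22, 24, 38, 54, 74, 79
n = 79, so the median is the value in position (n+1)/2 = 40.
Position 40 falls at value 4.

4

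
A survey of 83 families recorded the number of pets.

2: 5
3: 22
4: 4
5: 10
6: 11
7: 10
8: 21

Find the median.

6

Cumulative frequencies: 5, 27, 31, 41, 52, 62, 83
n = 83, so the median is the value in position (n+1)/2 = 42.
Position 42 falls at value 6.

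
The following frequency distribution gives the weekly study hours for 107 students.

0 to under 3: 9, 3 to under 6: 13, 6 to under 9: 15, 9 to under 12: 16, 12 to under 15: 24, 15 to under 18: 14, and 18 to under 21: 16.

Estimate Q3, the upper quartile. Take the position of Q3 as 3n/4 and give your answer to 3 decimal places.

Cumulative frequencies: 9, 22, 37, 53, 77, 91, 107
n = 107; position = 3n/4 = 80.25.
This falls in the class 15 to under 18: L = 15, F = 77, f = 14, h = 3.
Upper quartile ≈ 15 + ((80.25 − 77) / 14) × 3 = 15.6964

15.696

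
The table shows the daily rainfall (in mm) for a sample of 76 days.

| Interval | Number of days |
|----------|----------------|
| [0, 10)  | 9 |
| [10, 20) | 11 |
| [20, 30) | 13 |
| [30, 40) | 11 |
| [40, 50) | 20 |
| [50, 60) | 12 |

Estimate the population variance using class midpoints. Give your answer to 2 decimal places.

265.44

Midpoints: 5, 15, 25, 35, 45, 55
n = 76, Σfm = 2480, mean = 32.6316
Σfm² = 101100
Σf(m − x̄)² = Σfm² − (Σfm)²/n = 101100 − 2480²/76 = 20173.6842
Population variance = 20173.6842 / 76 = 265.4432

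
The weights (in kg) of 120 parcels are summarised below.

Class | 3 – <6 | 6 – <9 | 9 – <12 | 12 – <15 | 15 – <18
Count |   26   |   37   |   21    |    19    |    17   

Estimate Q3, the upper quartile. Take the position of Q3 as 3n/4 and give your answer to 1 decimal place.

12.9

Cumulative frequencies: 26, 63, 84, 103, 120
n = 120; position = 3n/4 = 90.
This falls in the class 12 – <15: L = 12, F = 84, f = 19, h = 3.
Upper quartile ≈ 12 + ((90 − 84) / 19) × 3 = 12.9474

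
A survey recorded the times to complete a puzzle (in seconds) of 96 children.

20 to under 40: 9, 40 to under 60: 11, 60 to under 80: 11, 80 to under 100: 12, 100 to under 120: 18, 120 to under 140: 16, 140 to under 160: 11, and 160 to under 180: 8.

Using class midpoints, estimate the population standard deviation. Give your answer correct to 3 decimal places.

Midpoints: 30, 50, 70, 90, 110, 130, 150, 170
n = 96, Σfm = 9740, mean = 101.4583
Σfm² = 1153600
Σf(m − x̄)² = Σfm² − (Σfm)²/n = 1153600 − 9740²/96 = 165395.8333
Population variance = 165395.8333 / 96 = 1722.8733
Standard deviation = √1722.8733 = 41.5075

41.508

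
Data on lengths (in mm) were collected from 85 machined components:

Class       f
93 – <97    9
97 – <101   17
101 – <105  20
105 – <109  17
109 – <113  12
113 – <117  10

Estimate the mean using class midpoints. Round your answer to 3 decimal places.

104.694

Midpoints: 95, 99, 103, 107, 111, 115
Σfm = 9×95 + 17×99 + 20×103 + 17×107 + 12×111 + 10×115 = 8899
n = Σf = 85
Mean = 8899 / 85 = 104.6941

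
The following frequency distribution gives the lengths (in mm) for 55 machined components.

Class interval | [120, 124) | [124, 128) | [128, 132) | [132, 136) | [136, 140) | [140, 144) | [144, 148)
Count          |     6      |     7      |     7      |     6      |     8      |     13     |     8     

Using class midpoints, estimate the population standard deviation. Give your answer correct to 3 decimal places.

7.898

Midpoints: 122, 126, 130, 134, 138, 142, 146
n = 55, Σfm = 7446, mean = 135.3818
Σfm² = 1011484
Σf(m − x̄)² = Σfm² − (Σfm)²/n = 1011484 − 7446²/55 = 3430.9818
Population variance = 3430.9818 / 55 = 62.3815
Standard deviation = √62.3815 = 7.8982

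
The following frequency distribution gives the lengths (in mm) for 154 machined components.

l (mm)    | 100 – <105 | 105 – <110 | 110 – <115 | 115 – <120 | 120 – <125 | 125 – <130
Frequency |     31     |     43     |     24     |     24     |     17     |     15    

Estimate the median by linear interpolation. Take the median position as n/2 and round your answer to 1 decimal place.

Cumulative frequencies: 31, 74, 98, 122, 139, 154
n = 154; position = n/2 = 77.
This falls in the class 110 – <115: L = 110, F = 74, f = 24, h = 5.
Median ≈ 110 + ((77 − 74) / 24) × 5 = 110.6250

110.6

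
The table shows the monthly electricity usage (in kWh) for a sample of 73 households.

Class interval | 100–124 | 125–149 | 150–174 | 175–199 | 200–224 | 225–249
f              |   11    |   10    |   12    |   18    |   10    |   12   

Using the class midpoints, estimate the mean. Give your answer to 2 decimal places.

Midpoints: 112, 137, 162, 187, 212, 237
Σfm = 11×112 + 10×137 + 12×162 + 18×187 + 10×212 + 12×237 = 12876
n = Σf = 73
Mean = 12876 / 73 = 176.3836

176.38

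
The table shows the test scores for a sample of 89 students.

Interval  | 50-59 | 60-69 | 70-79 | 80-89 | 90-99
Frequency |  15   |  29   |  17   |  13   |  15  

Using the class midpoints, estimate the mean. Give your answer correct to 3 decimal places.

72.702

Midpoints: 54.5, 64.5, 74.5, 84.5, 94.5
Σfm = 15×54.5 + 29×64.5 + 17×74.5 + 13×84.5 + 15×94.5 = 6470.5
n = Σf = 89
Mean = 6470.5 / 89 = 72.7022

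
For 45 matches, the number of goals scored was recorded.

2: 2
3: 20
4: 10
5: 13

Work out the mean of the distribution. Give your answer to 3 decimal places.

Values: 2, 3, 4, 5
Σfx = 2×2 + 20×3 + 10×4 + 13×5 = 169
n = Σf = 45
Mean = 169 / 45 = 3.7556

3.756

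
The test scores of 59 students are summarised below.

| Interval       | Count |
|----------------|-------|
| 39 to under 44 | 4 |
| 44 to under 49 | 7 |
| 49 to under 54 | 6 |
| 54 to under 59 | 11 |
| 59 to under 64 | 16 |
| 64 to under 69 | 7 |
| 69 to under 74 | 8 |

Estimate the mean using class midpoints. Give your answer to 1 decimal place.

Midpoints: 41.5, 46.5, 51.5, 56.5, 61.5, 66.5, 71.5
Σfm = 4×41.5 + 7×46.5 + 6×51.5 + 11×56.5 + 16×61.5 + 7×66.5 + 8×71.5 = 3443.5
n = Σf = 59
Mean = 3443.5 / 59 = 58.3644

58.4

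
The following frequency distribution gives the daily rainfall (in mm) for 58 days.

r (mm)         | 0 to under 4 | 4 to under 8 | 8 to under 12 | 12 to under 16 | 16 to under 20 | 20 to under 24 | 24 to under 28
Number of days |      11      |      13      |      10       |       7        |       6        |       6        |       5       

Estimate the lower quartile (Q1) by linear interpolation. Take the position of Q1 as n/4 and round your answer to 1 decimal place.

Cumulative frequencies: 11, 24, 34, 41, 47, 53, 58
n = 58; position = n/4 = 14.5.
This falls in the class 4 to under 8: L = 4, F = 11, f = 13, h = 4.
Lower quartile ≈ 4 + ((14.5 − 11) / 13) × 4 = 5.0769

5.1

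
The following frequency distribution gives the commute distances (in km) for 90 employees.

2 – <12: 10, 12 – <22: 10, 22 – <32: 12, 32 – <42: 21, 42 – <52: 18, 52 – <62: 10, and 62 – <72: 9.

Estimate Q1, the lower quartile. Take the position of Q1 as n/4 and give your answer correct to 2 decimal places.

Cumulative frequencies: 10, 20, 32, 53, 71, 81, 90
n = 90; position = n/4 = 22.5.
This falls in the class 22 – <32: L = 22, F = 20, f = 12, h = 10.
Lower quartile ≈ 22 + ((22.5 − 20) / 12) × 10 = 24.0833

24.08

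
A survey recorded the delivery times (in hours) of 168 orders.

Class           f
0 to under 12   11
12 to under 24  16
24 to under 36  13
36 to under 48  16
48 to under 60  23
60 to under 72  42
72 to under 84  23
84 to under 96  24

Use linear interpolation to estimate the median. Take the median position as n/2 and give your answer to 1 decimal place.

Cumulative frequencies: 11, 27, 40, 56, 79, 121, 144, 168
n = 168; position = n/2 = 84.
This falls in the class 60 to under 72: L = 60, F = 79, f = 42, h = 12.
Median ≈ 60 + ((84 − 79) / 42) × 12 = 61.4286

61.4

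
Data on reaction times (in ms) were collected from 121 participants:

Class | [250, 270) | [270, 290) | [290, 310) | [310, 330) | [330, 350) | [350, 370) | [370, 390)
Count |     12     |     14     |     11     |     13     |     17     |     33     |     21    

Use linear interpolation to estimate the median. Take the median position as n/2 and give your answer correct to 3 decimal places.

342.353

Cumulative frequencies: 12, 26, 37, 50, 67, 100, 121
n = 121; position = n/2 = 60.5.
This falls in the class [330, 350): L = 330, F = 50, f = 17, h = 20.
Median ≈ 330 + ((60.5 − 50) / 17) × 20 = 342.3529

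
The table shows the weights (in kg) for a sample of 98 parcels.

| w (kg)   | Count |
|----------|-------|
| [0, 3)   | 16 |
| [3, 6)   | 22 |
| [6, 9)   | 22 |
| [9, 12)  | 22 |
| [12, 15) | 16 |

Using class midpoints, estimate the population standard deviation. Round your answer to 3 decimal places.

Midpoints: 1.5, 4.5, 7.5, 10.5, 13.5
n = 98, Σfm = 735, mean = 7.5000
Σfm² = 7060.5
Σf(m − x̄)² = Σfm² − (Σfm)²/n = 7060.5 − 735²/98 = 1548.0000
Population variance = 1548.0000 / 98 = 15.7959
Standard deviation = √15.7959 = 3.9744

3.974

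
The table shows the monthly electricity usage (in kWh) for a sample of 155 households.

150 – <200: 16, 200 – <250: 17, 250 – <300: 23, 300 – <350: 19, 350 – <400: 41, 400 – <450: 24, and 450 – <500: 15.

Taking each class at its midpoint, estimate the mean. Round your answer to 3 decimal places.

334.355

Midpoints: 175, 225, 275, 325, 375, 425, 475
Σfm = 16×175 + 17×225 + 23×275 + 19×325 + 41×375 + 24×425 + 15×475 = 51825
n = Σf = 155
Mean = 51825 / 155 = 334.3548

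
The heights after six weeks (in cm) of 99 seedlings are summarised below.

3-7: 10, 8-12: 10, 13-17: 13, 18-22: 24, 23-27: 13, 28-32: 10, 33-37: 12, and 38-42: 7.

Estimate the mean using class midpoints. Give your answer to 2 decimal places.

21.72

Midpoints: 5, 10, 15, 20, 25, 30, 35, 40
Σfm = 10×5 + 10×10 + 13×15 + 24×20 + 13×25 + 10×30 + 12×35 + 7×40 = 2150
n = Σf = 99
Mean = 2150 / 99 = 21.7172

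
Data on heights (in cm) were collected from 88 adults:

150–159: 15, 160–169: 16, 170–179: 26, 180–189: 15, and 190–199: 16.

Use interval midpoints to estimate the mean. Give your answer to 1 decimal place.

Midpoints: 154.5, 164.5, 174.5, 184.5, 194.5
Σfm = 15×154.5 + 16×164.5 + 26×174.5 + 15×184.5 + 16×194.5 = 15366
n = Σf = 88
Mean = 15366 / 88 = 174.6136

174.6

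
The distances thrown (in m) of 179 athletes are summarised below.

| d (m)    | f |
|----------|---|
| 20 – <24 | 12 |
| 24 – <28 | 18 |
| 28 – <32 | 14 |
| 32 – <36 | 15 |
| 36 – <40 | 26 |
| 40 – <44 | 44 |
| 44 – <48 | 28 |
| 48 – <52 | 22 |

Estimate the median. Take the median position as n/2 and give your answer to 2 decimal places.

Cumulative frequencies: 12, 30, 44, 59, 85, 129, 157, 179
n = 179; position = n/2 = 89.5.
This falls in the class 40 – <44: L = 40, F = 85, f = 44, h = 4.
Median ≈ 40 + ((89.5 − 85) / 44) × 4 = 40.4091

40.41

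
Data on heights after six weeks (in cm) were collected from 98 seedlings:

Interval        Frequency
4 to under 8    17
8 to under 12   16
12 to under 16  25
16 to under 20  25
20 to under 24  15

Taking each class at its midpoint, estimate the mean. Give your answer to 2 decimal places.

Midpoints: 6, 10, 14, 18, 22
Σfm = 17×6 + 16×10 + 25×14 + 25×18 + 15×22 = 1392
n = Σf = 98
Mean = 1392 / 98 = 14.2041

14.20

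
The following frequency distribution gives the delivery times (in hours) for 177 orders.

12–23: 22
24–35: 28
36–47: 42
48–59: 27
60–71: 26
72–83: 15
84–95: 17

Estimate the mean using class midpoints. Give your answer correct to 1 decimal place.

49.6

Midpoints: 17.5, 29.5, 41.5, 53.5, 65.5, 77.5, 89.5
Σfm = 22×17.5 + 28×29.5 + 42×41.5 + 27×53.5 + 26×65.5 + 15×77.5 + 17×89.5 = 8785.5
n = Σf = 177
Mean = 8785.5 / 177 = 49.6356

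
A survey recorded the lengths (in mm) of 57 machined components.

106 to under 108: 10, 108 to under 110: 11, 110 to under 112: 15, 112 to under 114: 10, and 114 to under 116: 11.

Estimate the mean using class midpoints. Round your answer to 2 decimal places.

Midpoints: 107, 109, 111, 113, 115
Σfm = 10×107 + 11×109 + 15×111 + 10×113 + 11×115 = 6329
n = Σf = 57
Mean = 6329 / 57 = 111.0351

111.04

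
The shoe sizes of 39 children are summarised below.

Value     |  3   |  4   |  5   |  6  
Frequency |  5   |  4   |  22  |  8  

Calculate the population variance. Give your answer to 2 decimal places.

Values: 3, 4, 5, 6
n = 39, Σfx = 189, mean = 4.8462
Σfx² = 947
Σf(x − x̄)² = Σfx² − (Σfx)²/n = 947 − 189²/39 = 31.0769
Population variance = 31.0769 / 39 = 0.7968

0.80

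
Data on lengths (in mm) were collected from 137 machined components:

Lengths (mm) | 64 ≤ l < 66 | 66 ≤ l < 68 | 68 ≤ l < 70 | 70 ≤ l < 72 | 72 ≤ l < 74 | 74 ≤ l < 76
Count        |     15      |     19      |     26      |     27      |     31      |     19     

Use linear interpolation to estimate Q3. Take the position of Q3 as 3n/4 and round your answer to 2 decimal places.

Cumulative frequencies: 15, 34, 60, 87, 118, 137
n = 137; position = 3n/4 = 102.75.
This falls in the class 72 ≤ l < 74: L = 72, F = 87, f = 31, h = 2.
Upper quartile ≈ 72 + ((102.75 − 87) / 31) × 2 = 73.0161

73.02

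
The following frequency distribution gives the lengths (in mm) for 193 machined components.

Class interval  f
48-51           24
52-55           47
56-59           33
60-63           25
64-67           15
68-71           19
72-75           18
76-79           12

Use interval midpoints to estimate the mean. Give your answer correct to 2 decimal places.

60.59

Midpoints: 49.5, 53.5, 57.5, 61.5, 65.5, 69.5, 73.5, 77.5
Σfm = 24×49.5 + 47×53.5 + 33×57.5 + 25×61.5 + 15×65.5 + 19×69.5 + 18×73.5 + 12×77.5 = 11693.5
n = Σf = 193
Mean = 11693.5 / 193 = 60.5881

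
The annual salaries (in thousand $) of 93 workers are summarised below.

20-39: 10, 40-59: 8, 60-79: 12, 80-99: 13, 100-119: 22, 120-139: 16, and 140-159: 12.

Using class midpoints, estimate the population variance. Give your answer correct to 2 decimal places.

1363.39

Midpoints: 29.5, 49.5, 69.5, 89.5, 109.5, 129.5, 149.5
n = 93, Σfm = 8963.5, mean = 96.3817
Σfm² = 990713.25
Σf(m − x̄)² = Σfm² − (Σfm)²/n = 990713.25 − 8963.5²/93 = 126795.6989
Population variance = 126795.6989 / 93 = 1363.3946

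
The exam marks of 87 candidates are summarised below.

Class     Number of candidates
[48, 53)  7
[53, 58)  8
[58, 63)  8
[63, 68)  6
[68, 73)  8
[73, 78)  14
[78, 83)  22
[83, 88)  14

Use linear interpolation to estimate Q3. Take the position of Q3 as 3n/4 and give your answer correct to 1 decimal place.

Cumulative frequencies: 7, 15, 23, 29, 37, 51, 73, 87
n = 87; position = 3n/4 = 65.25.
This falls in the class [78, 83): L = 78, F = 51, f = 22, h = 5.
Upper quartile ≈ 78 + ((65.25 − 51) / 22) × 5 = 81.2386

81.2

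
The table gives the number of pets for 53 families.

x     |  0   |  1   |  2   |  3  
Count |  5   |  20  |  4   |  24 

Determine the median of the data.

2

Cumulative frequencies: 5, 25, 29, 53
n = 53, so the median is the value in position (n+1)/2 = 27.
Position 27 falls at value 2.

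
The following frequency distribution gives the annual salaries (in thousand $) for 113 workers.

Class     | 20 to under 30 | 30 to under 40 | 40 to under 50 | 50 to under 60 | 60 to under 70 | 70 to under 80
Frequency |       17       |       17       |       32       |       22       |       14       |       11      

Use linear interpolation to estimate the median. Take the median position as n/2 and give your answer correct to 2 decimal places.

47.03

Cumulative frequencies: 17, 34, 66, 88, 102, 113
n = 113; position = n/2 = 56.5.
This falls in the class 40 to under 50: L = 40, F = 34, f = 32, h = 10.
Median ≈ 40 + ((56.5 − 34) / 32) × 10 = 47.0312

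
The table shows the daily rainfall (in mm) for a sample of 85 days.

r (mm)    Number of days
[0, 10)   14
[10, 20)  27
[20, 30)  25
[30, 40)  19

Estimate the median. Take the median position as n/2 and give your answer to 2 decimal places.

Cumulative frequencies: 14, 41, 66, 85
n = 85; position = n/2 = 42.5.
This falls in the class [20, 30): L = 20, F = 41, f = 25, h = 10.
Median ≈ 20 + ((42.5 − 41) / 25) × 10 = 20.6000

20.60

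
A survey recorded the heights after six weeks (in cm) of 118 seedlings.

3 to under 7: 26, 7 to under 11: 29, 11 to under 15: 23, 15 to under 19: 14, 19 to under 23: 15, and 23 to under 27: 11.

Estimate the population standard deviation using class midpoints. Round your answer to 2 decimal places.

6.44

Midpoints: 5, 9, 13, 17, 21, 25
n = 118, Σfm = 1518, mean = 12.8644
Σfm² = 24422
Σf(m − x̄)² = Σfm² − (Σfm)²/n = 24422 − 1518²/118 = 4893.8305
Population variance = 4893.8305 / 118 = 41.4731
Standard deviation = √41.4731 = 6.4400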